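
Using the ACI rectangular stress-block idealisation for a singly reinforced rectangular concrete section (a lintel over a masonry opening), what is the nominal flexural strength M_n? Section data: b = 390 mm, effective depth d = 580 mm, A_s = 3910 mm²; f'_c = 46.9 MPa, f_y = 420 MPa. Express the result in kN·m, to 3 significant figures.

M_n ≈ 866 kN·m

T = A_s f_y = 3910 × 420 = 1642200 N = 1642.2 kN.
From C = T: a = T/(0.85 f'_c b) = 1642200/(0.85 × 46.9 × 390) = 105.63 mm.
M_n = T(d − a/2) = 1642.2 kN × (580 − 52.815) mm = 865.74 kN·m.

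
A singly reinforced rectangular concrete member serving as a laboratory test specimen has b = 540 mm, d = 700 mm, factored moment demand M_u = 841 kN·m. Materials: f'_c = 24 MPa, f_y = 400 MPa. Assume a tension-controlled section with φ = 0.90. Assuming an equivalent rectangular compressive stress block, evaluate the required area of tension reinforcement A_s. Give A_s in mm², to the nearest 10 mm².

A_s ≈ 3690 mm²

M_n = M_u/φ = 841/0.90 = 934.444 kN·m.
With M_n = 0.85 f'_c a b (d − a/2), solve the quadratic for a:
a = d − √(d² − 2M_n/(0.85 f'_c b)) = 700 − √(700² − 2 × 934.444×10⁶/(0.85 × 24 × 540)) = 134.01 mm.
A_s = 0.85 f'_c a b / f_y = 0.85 × 24 × 134.01 × 540 / 400 = 3690.6 mm².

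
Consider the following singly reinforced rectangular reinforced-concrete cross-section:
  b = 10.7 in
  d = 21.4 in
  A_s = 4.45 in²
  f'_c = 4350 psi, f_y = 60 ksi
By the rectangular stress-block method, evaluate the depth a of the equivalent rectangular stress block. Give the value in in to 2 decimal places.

T = A_s f_y = 4.45 × 60 = 267 kips.
a = T/(0.85 f'_c b) = 267/(0.85 × 4.35 × 10.7) = 6.75 in.

a ≈ 6.75 in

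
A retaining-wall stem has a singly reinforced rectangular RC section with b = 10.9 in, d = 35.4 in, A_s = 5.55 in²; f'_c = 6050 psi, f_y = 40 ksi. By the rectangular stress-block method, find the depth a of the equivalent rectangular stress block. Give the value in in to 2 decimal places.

a ≈ 3.96 in

T = A_s f_y = 5.55 × 40 = 222 kips.
a = T/(0.85 f'_c b) = 222/(0.85 × 6.05 × 10.9) = 3.96 in.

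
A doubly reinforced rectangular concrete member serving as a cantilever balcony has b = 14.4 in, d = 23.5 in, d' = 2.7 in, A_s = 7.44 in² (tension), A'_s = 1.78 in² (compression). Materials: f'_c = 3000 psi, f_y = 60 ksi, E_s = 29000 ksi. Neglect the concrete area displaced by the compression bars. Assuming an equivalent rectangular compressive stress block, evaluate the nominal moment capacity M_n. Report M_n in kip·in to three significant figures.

M_n ≈ 8630 kip·in

Assume both steels yield.
a = (A_s − A'_s) f_y/(0.85 f'_c b) = (7.44 − 1.78) × 60/(0.85 × 3 × 14.4) = 9.248 in.
c = a/β₁ = 9.248/0.85 = 10.880 in; ε'_s = 0.003(c − d')/c = 0.0023 ≥ ε_y = 0.0021, so the compression steel yields.
M_n = (A_s − A'_s) f_y (d − a/2) + A'_s f_y (d − d') = 339.6 × (23.5 − 4.624) + 106.8 × (23.5 − 2.7) = 6410.3 + 2221.4 = 8631.7 kip·in.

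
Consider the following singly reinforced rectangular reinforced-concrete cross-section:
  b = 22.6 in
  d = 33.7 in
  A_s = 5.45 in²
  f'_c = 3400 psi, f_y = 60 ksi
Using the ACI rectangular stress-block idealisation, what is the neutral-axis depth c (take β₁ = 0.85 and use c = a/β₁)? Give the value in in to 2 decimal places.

T = A_s f_y = 5.45 × 60 = 327 kips.
a = T/(0.85 f'_c b) = 327/(0.85 × 3.4 × 22.6) = 5.0066 in.
With β₁ = 0.85, c = a/β₁ = 5.0066/0.85 = 5.89 in.

c ≈ 5.89 in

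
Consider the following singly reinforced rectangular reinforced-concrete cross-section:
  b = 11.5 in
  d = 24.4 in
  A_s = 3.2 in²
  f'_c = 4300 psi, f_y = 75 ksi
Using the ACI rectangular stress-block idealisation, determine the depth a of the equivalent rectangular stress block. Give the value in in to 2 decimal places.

a ≈ 5.71 in

T = A_s f_y = 3.2 × 75 = 240 kips.
a = T/(0.85 f'_c b) = 240/(0.85 × 4.3 × 11.5) = 5.71 in.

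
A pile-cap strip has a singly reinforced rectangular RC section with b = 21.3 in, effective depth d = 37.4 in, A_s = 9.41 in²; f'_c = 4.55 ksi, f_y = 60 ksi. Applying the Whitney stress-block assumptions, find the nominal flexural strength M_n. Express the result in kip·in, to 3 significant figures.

T = A_s f_y = 9.41 × 60 = 564.6 kips.
a = T/(0.85 f'_c b) = 564.6/(0.85 × 4.55 × 21.3) = 6.854 in.
M_n = T(d − a/2) = 564.6 × (37.4 − 3.427) = 19181.2 kip·in.

M_n ≈ 19200 kip·in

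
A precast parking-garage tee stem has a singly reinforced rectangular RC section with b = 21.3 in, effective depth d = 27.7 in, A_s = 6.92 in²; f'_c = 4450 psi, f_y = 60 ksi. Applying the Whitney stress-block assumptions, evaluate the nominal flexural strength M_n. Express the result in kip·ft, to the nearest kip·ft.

M_n ≈ 869 kip·ft

T = A_s f_y = 6.92 × 60 = 415.2 kips.
a = T/(0.85 f'_c b) = 415.2/(0.85 × 4.45 × 21.3) = 5.153 in.
M_n = T(d − a/2) = 415.2 × (27.7 − 2.5765) = 10431.3 kip·in = 10431.3/12 = 869.28 kip·ft.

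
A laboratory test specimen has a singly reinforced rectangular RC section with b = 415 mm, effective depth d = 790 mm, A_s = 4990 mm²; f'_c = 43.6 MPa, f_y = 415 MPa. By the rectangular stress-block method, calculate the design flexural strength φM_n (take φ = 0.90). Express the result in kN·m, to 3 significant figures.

T = A_s f_y = 4990 × 415 = 2070850 N = 2070.85 kN.
From C = T: a = T/(0.85 f'_c b) = 2070850/(0.85 × 43.6 × 415) = 134.65 mm.
M_n = T(d − a/2) = 2070.85 kN × (790 − 67.325) mm = 1496.55 kN·m.
φM_n = 0.90 × 1496.55 = 1346.90 kN·m.

φM_n ≈ 1350 kN·m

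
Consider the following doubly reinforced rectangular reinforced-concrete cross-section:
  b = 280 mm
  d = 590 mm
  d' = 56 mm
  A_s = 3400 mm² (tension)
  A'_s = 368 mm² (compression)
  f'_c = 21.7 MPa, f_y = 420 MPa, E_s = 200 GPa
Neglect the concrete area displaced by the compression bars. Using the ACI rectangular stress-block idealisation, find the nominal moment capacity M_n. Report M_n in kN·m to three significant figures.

M_n ≈ 677 kN·m

Assume both tension and compression steel yield.
Net tension couple steel: A_s − A'_s = 3032 mm².
a = (A_s − A'_s) f_y / (0.85 f'_c b) = 1273440/(0.85 × 21.7 × 280) = 246.57 mm.
c = a/β₁ = 246.57/0.85 = 290.08 mm; ε'_s = 0.003(c − d')/c = 0.0024 ≥ f_y/E_s = 0.0021, so compression steel does yield.
M_n = (A_s − A'_s) f_y (d − a/2) + A'_s f_y (d − d') = [1273440 × (590 − 123.285) + 154560 × (590 − 56)] × 10⁻⁶ = 594.33 + 82.54 = 676.87 kN·m.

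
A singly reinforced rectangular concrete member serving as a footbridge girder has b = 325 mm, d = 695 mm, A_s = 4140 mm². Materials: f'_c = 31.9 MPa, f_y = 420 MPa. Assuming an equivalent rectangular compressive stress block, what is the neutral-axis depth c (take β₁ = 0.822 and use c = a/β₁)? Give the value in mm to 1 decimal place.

c ≈ 240.0 mm

T = A_s f_y = 4140 × 420 = 1738800 N = 1738.8 kN.
Setting C = 0.85 f'_c a b equal to T: a = 1738800/(0.85 × 31.9 × 325) = 197.313 mm.
With β₁ = 0.822, c = a/β₁ = 197.313/0.822 = 240.0 mm.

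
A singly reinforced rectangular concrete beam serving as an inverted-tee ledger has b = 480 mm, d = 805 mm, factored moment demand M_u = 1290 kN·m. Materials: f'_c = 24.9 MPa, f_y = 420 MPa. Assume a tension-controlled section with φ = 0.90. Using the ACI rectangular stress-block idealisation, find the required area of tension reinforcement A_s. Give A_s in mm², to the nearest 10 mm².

A_s ≈ 4840 mm²

M_n = M_u/φ = 1290/0.90 = 1433.33 kN·m.
With M_n = 0.85 f'_c a b (d − a/2), solve the quadratic for a:
a = d − √(d² − 2M_n/(0.85 f'_c b)) = 805 − √(805² − 2 × 1433.33×10⁶/(0.85 × 24.9 × 480)) = 200.14 mm.
A_s = 0.85 f'_c a b / f_y = 0.85 × 24.9 × 200.14 × 480 / 420 = 4841.1 mm².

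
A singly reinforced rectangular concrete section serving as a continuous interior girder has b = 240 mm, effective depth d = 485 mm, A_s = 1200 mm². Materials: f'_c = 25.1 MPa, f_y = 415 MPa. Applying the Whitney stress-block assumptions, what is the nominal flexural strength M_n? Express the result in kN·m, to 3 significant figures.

M_n ≈ 217 kN·m

T = A_s f_y = 1200 × 415 = 498000 N = 498 kN.
From C = T: a = T/(0.85 f'_c b) = 498000/(0.85 × 25.1 × 240) = 97.26 mm.
M_n = T(d − a/2) = 498 kN × (485 − 48.63) mm = 217.31 kN·m.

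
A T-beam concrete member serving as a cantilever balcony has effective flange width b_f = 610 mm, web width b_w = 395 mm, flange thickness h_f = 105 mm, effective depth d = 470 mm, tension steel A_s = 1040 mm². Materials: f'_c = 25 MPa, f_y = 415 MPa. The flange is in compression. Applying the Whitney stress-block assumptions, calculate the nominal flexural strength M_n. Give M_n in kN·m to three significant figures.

Tension: T = A_s f_y = 1040 × 415 = 431600 N.
Try a within the flange: a = T/(0.85 f'_c b_f) = 431600/(0.85 × 25 × 610) = 33.30 mm.
Since a = 33.30 ≤ h_f = 105 mm, the stress block lies entirely in the flange; analyse as a rectangular beam of width b_f.
M_n = T(d − a/2) = 431600 × (470 − 16.65) = 195.67 × 10⁶ N·mm.
M_n = 195.67 kN·m.

M_n ≈ 196 kN·m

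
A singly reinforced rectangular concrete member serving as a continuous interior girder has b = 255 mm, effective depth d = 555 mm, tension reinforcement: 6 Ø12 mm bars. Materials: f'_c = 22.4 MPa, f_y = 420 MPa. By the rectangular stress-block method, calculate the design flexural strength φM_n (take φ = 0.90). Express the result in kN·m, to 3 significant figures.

φM_n ≈ 135 kN·m

A_s = 6 × 113 = 678 mm².
T = A_s f_y = 678 × 420 = 284760 N = 284.76 kN.
From C = T: a = T/(0.85 f'_c b) = 284760/(0.85 × 22.4 × 255) = 58.65 mm.
M_n = T(d − a/2) = 284.76 kN × (555 − 29.325) mm = 149.69 kN·m.
φM_n = 0.90 × 149.69 = 134.72 kN·m.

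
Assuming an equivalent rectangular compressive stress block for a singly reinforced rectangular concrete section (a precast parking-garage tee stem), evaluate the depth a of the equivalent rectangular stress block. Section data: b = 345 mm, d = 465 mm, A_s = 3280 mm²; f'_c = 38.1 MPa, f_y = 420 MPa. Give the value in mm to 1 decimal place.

T = A_s f_y = 3280 × 420 = 1377600 N = 1377.6 kN.
Setting C = 0.85 f'_c a b equal to T: a = 1377600/(0.85 × 38.1 × 345) = 123.3 mm.

a ≈ 123.3 mm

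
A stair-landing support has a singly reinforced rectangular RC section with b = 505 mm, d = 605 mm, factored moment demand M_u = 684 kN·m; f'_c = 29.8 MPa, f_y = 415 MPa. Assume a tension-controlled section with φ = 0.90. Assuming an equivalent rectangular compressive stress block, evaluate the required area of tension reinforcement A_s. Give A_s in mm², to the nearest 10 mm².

M_n = M_u/φ = 684/0.90 = 760 kN·m.
With M_n = 0.85 f'_c a b (d − a/2), solve the quadratic for a:
a = d − √(d² − 2M_n/(0.85 f'_c b)) = 605 − √(605² − 2 × 760×10⁶/(0.85 × 29.8 × 505)) = 107.81 mm.
A_s = 0.85 f'_c a b / f_y = 0.85 × 29.8 × 107.81 × 505 / 415 = 3323.1 mm².

A_s ≈ 3320 mm²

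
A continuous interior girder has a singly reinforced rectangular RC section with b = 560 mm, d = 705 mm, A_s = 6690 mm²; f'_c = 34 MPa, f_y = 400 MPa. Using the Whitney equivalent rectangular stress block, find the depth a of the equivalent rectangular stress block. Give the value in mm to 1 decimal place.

T = A_s f_y = 6690 × 400 = 2676000 N = 2676 kN.
Setting C = 0.85 f'_c a b equal to T: a = 2676000/(0.85 × 34 × 560) = 165.3 mm.

a ≈ 165.3 mm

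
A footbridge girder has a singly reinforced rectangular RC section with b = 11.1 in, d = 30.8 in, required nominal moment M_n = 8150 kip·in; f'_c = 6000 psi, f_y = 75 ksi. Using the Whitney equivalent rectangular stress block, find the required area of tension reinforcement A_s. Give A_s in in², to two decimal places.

From M_n = 0.85 f'_c a b (d − a/2):
a = d − √(d² − 2M_n/(0.85 f'_c b)) = 30.8 − √(30.8² − 2 × 8150/(0.85 × 6 × 11.1)) = 5.096 in.
A_s = 0.85 f'_c a b / f_y = 0.85 × 6 × 5.096 × 11.1 / 75 = 3.846 in².

A_s ≈ 3.85 in²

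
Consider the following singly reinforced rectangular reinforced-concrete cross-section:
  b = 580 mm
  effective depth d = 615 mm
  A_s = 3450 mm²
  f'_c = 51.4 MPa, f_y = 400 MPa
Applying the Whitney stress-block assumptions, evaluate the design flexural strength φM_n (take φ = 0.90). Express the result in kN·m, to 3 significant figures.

T = A_s f_y = 3450 × 400 = 1380000 N = 1380 kN.
From C = T: a = T/(0.85 f'_c b) = 1380000/(0.85 × 51.4 × 580) = 54.46 mm.
M_n = T(d − a/2) = 1380 kN × (615 − 27.23) mm = 811.12 kN·m.
φM_n = 0.90 × 811.12 = 730.01 kN·m.

φM_n ≈ 730 kN·m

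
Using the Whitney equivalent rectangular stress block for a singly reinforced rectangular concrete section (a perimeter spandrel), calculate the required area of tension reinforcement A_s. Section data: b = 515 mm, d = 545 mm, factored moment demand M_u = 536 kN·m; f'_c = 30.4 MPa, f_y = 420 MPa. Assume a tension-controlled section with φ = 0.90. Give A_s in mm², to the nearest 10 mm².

M_n = M_u/φ = 536/0.90 = 595.556 kN·m.
With M_n = 0.85 f'_c a b (d − a/2), solve the quadratic for a:
a = d − √(d² − 2M_n/(0.85 f'_c b)) = 545 − √(545² − 2 × 595.556×10⁶/(0.85 × 30.4 × 515)) = 89.46 mm.
A_s = 0.85 f'_c a b / f_y = 0.85 × 30.4 × 89.46 × 515 / 420 = 2834.5 mm².

A_s ≈ 2830 mm²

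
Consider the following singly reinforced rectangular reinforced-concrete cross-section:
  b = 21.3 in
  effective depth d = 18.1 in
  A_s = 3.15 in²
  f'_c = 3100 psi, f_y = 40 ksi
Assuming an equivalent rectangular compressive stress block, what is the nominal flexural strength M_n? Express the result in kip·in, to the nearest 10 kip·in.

M_n ≈ 2140 kip·in

T = A_s f_y = 3.15 × 40 = 126 kips.
a = T/(0.85 f'_c b) = 126/(0.85 × 3.1 × 21.3) = 2.245 in.
M_n = T(d − a/2) = 126 × (18.1 − 1.1225) = 2139.2 kip·in.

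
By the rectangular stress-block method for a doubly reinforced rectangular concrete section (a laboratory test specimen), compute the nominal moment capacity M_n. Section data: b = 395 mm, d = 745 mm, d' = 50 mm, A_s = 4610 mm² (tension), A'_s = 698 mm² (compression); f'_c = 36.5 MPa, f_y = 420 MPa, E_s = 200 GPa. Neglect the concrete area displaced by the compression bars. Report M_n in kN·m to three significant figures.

Assume both tension and compression steel yield.
Net tension couple steel: A_s − A'_s = 3912 mm².
a = (A_s − A'_s) f_y / (0.85 f'_c b) = 1643040/(0.85 × 36.5 × 395) = 134.07 mm.
c = a/β₁ = 134.07/0.789 = 169.92 mm; ε'_s = 0.003(c − d')/c = 0.0021 ≥ f_y/E_s = 0.0021, so compression steel does yield.
M_n = (A_s − A'_s) f_y (d − a/2) + A'_s f_y (d − d') = [1643040 × (745 − 67.035) + 293160 × (745 − 50)] × 10⁻⁶ = 1113.92 + 203.75 = 1317.67 kN·m.

M_n ≈ 1320 kN·m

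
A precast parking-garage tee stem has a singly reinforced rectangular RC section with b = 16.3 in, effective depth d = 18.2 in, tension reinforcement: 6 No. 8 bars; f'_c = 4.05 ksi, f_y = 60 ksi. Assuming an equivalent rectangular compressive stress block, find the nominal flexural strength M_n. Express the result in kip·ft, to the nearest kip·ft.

A_s = 6 × 0.79 = 4.74 in².
T = A_s f_y = 4.74 × 60 = 284.4 kips.
a = T/(0.85 f'_c b) = 284.4/(0.85 × 4.05 × 16.3) = 5.068 in.
M_n = T(d − a/2) = 284.4 × (18.2 − 2.534) = 4455.4 kip·in = 4455.4/12 = 371.28 kip·ft.

M_n ≈ 371 kip·ft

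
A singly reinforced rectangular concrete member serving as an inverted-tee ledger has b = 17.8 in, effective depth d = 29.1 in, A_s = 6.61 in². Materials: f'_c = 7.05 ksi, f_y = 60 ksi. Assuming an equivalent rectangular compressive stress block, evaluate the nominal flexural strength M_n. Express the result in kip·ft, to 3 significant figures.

M_n ≈ 900 kip·ft

T = A_s f_y = 6.61 × 60 = 396.6 kips.
a = T/(0.85 f'_c b) = 396.6/(0.85 × 7.05 × 17.8) = 3.718 in.
M_n = T(d − a/2) = 396.6 × (29.1 − 1.859) = 10803.8 kip·in = 10803.8/12 = 900.32 kip·ft.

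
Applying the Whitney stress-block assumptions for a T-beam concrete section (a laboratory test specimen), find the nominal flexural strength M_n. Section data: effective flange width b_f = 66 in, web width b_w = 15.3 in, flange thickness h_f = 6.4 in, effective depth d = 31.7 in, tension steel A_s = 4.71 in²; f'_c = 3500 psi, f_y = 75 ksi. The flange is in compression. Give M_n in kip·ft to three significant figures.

Tension: T = A_s f_y = 4.71 × 75 = 353.25 kips.
Try a within the flange: a = T/(0.85 f'_c b_f) = 353.25/(0.85 × 3.5 × 66) = 1.799 in.
Since a = 1.799 ≤ h_f = 6.4 in, the stress block lies entirely in the flange; analyse as a rectangular beam of width b_f.
M_n = T(d − a/2) = 353.25 × (31.7 − 0.8995) = 10880.3 kip·in.
M_n = 10880.3/12 = 906.69 kip·ft.

M_n ≈ 907 kip·ft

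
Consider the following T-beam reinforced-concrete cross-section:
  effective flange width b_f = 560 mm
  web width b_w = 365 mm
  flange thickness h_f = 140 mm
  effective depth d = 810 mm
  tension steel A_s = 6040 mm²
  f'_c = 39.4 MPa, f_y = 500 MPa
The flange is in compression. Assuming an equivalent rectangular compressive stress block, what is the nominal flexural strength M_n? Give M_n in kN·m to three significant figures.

M_n ≈ 2200 kN·m

Tension: T = A_s f_y = 6040 × 500 = 3020000 N.
Try a within the flange: a = T/(0.85 f'_c b_f) = 3020000/(0.85 × 39.4 × 560) = 161.03 mm.
a = 161.03 > h_f = 140 mm: the block extends into the web. Split into flange-overhang and web parts.
C_f = 0.85 f'_c (b_f − b_w) h_f = 0.85 × 39.4 × (560 − 365) × 140 = 914277 N.
Remaining web compression depth: a_w = (T − C_f)/(0.85 f'_c b_w) = (3020000 − 914277)/(0.85 × 39.4 × 365) = 172.26 mm.
M_n = C_f(d − h_f/2) + (T − C_f)(d − a_w/2) = 914277 × (810 − 70) + 2105723 × (810 − 86.13) = 676.56 + 1524.27 = 2200.83 × 10⁶ N·mm.
M_n = 2200.83 kN·m.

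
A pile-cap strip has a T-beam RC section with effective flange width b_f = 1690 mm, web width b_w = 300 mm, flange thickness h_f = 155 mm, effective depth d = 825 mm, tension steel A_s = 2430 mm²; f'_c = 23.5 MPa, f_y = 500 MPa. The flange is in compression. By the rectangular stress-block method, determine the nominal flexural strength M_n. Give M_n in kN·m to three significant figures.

Tension: T = A_s f_y = 2430 × 500 = 1215000 N.
Try a within the flange: a = T/(0.85 f'_c b_f) = 1215000/(0.85 × 23.5 × 1690) = 35.99 mm.
Since a = 35.99 ≤ h_f = 155 mm, the stress block lies entirely in the flange; analyse as a rectangular beam of width b_f.
M_n = T(d − a/2) = 1215000 × (825 − 17.995) = 980.51 × 10⁶ N·mm.
M_n = 980.51 kN·m.

M_n ≈ 981 kN·m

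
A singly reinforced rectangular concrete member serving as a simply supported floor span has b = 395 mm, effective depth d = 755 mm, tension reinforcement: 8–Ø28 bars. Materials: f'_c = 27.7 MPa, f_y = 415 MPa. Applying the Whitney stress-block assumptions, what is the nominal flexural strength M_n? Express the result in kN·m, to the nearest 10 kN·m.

M_n ≈ 1320 kN·m

A_s = 8 × 616 = 4928 mm².
T = A_s f_y = 4928 × 415 = 2045120 N = 2045.12 kN.
From C = T: a = T/(0.85 f'_c b) = 2045120/(0.85 × 27.7 × 395) = 219.90 mm.
M_n = T(d − a/2) = 2045.12 kN × (755 − 109.95) mm = 1319.20 kN·m.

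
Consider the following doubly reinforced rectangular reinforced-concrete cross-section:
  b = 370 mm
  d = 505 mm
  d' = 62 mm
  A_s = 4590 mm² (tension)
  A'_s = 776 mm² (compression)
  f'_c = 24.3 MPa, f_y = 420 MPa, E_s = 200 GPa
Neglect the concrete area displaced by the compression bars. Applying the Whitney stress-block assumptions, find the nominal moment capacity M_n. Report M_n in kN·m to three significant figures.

M_n ≈ 785 kN·m

Assume both tension and compression steel yield.
Net tension couple steel: A_s − A'_s = 3814 mm².
a = (A_s − A'_s) f_y / (0.85 f'_c b) = 1601880/(0.85 × 24.3 × 370) = 209.61 mm.
c = a/β₁ = 209.61/0.85 = 246.60 mm; ε'_s = 0.003(c − d')/c = 0.0022 ≥ f_y/E_s = 0.0021, so compression steel does yield.
M_n = (A_s − A'_s) f_y (d − a/2) + A'_s f_y (d − d') = [1601880 × (505 − 104.805) + 325920 × (505 − 62)] × 10⁻⁶ = 641.06 + 144.38 = 785.44 kN·m.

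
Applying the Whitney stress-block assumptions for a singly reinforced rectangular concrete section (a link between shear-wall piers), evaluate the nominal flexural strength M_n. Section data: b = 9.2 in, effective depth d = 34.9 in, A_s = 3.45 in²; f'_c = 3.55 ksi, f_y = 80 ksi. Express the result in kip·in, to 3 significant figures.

M_n ≈ 8260 kip·in

T = A_s f_y = 3.45 × 80 = 276 kips.
a = T/(0.85 f'_c b) = 276/(0.85 × 3.55 × 9.2) = 9.942 in.
M_n = T(d − a/2) = 276 × (34.9 − 4.971) = 8260.4 kip·in.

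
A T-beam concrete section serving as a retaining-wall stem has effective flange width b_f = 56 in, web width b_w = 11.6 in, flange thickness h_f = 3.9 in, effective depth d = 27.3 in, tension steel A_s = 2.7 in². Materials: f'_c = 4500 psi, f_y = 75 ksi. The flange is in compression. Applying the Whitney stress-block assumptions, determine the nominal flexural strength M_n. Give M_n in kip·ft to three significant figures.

M_n ≈ 453 kip·ft

Tension: T = A_s f_y = 2.7 × 75 = 202.5 kips.
Try a within the flange: a = T/(0.85 f'_c b_f) = 202.5/(0.85 × 4.5 × 56) = 0.945 in.
Since a = 0.945 ≤ h_f = 3.9 in, the stress block lies entirely in the flange; analyse as a rectangular beam of width b_f.
M_n = T(d − a/2) = 202.5 × (27.3 − 0.4725) = 5432.6 kip·in.
M_n = 5432.6/12 = 452.72 kip·ft.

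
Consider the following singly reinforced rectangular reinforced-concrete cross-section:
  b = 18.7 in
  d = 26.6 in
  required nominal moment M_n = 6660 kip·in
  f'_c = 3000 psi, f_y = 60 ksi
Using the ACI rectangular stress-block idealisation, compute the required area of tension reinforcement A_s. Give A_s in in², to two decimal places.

From M_n = 0.85 f'_c a b (d − a/2):
a = d − √(d² − 2M_n/(0.85 f'_c b)) = 26.6 − √(26.6² − 2 × 6660/(0.85 × 3 × 18.7)) = 5.906 in.
A_s = 0.85 f'_c a b / f_y = 0.85 × 3 × 5.906 × 18.7 / 60 = 4.694 in².

A_s ≈ 4.69 in²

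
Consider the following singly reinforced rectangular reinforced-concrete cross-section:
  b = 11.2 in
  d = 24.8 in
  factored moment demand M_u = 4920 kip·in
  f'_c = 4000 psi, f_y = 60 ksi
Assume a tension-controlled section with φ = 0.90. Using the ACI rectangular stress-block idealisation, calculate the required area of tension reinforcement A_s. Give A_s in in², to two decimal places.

M_n = M_u/φ = 4920/0.90 = 5466.67 kip·in.
From M_n = 0.85 f'_c a b (d − a/2):
a = d − √(d² − 2M_n/(0.85 f'_c b)) = 24.8 − √(24.8² − 2 × 5466.67/(0.85 × 4 × 11.2)) = 6.691 in.
A_s = 0.85 f'_c a b / f_y = 0.85 × 4 × 6.691 × 11.2 / 60 = 4.247 in².

A_s ≈ 4.25 in²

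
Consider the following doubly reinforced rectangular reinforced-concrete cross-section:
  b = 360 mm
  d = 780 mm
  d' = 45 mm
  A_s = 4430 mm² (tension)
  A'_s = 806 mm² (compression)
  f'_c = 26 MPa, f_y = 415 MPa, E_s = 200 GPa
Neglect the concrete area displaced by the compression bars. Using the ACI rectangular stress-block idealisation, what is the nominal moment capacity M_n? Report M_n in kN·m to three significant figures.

M_n ≈ 1280 kN·m

Assume both tension and compression steel yield.
Net tension couple steel: A_s − A'_s = 3624 mm².
a = (A_s − A'_s) f_y / (0.85 f'_c b) = 1503960/(0.85 × 26 × 360) = 189.03 mm.
c = a/β₁ = 189.03/0.85 = 222.39 mm; ε'_s = 0.003(c − d')/c = 0.0024 ≥ f_y/E_s = 0.0021, so compression steel does yield.
M_n = (A_s − A'_s) f_y (d − a/2) + A'_s f_y (d − d') = [1503960 × (780 − 94.515) + 334490 × (780 − 45)] × 10⁻⁶ = 1030.94 + 245.85 = 1276.79 kN·m.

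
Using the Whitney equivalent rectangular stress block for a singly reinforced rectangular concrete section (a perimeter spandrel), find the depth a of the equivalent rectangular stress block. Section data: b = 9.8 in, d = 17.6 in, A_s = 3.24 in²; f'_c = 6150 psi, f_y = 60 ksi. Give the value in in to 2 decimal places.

T = A_s f_y = 3.24 × 60 = 194.4 kips.
a = T/(0.85 f'_c b) = 194.4/(0.85 × 6.15 × 9.8) = 3.79 in.

a ≈ 3.79 in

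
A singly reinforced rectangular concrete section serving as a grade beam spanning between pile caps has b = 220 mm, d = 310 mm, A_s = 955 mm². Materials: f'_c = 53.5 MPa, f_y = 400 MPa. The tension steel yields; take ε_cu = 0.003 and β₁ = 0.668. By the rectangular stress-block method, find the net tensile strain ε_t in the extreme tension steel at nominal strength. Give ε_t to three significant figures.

a = A_s f_y/(0.85 f'_c b) = 38.18 mm.
β₁ = 0.668, so c = a/β₁ = 38.18/0.668 = 57.16 mm.
From the linear strain diagram with ε_cu = 0.003: ε_t = 0.003 (d − c)/c = 0.003 × (310 − 57.16)/57.16 = 0.0133.
Since ε_t ≥ 0.005, the section is tension-controlled.

ε_t ≈ 0.0133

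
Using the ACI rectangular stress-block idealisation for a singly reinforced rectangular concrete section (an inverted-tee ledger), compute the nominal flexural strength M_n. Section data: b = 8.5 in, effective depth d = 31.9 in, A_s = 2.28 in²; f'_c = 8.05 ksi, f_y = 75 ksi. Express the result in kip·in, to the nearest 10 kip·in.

T = A_s f_y = 2.28 × 75 = 171 kips.
a = T/(0.85 f'_c b) = 171/(0.85 × 8.05 × 8.5) = 2.940 in.
M_n = T(d − a/2) = 171 × (31.9 − 1.47) = 5203.5 kip·in.

M_n ≈ 5200 kip·in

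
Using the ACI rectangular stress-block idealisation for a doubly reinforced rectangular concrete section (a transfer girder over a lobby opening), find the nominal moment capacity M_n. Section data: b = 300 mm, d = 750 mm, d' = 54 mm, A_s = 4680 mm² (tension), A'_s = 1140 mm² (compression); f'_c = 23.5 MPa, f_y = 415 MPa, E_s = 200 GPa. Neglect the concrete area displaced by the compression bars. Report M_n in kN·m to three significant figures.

Assume both tension and compression steel yield.
Net tension couple steel: A_s − A'_s = 3540 mm².
a = (A_s − A'_s) f_y / (0.85 f'_c b) = 1469100/(0.85 × 23.5 × 300) = 245.16 mm.
c = a/β₁ = 245.16/0.85 = 288.42 mm; ε'_s = 0.003(c − d')/c = 0.0024 ≥ f_y/E_s = 0.0021, so compression steel does yield.
M_n = (A_s − A'_s) f_y (d − a/2) + A'_s f_y (d − d') = [1469100 × (750 − 122.58) + 473100 × (750 − 54)] × 10⁻⁶ = 921.74 + 329.28 = 1251.02 kN·m.

M_n ≈ 1250 kN·m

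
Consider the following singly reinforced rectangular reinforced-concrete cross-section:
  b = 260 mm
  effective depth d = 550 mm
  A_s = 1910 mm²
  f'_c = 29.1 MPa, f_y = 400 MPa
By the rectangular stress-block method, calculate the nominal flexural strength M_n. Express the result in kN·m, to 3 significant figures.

M_n ≈ 375 kN·m

T = A_s f_y = 1910 × 400 = 764000 N = 764 kN.
From C = T: a = T/(0.85 f'_c b) = 764000/(0.85 × 29.1 × 260) = 118.80 mm.
M_n = T(d − a/2) = 764 kN × (550 − 59.4) mm = 374.82 kN·m.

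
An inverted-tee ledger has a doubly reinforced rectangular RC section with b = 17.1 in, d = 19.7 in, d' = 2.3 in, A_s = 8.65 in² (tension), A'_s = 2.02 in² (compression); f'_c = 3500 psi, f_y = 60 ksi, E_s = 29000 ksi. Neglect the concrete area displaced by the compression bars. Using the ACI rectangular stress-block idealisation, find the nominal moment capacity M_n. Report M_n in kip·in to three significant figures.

M_n ≈ 8390 kip·in

Assume both steels yield.
a = (A_s − A'_s) f_y/(0.85 f'_c b) = (8.65 − 2.02) × 60/(0.85 × 3.5 × 17.1) = 7.820 in.
c = a/β₁ = 7.820/0.85 = 9.200 in; ε'_s = 0.003(c − d')/c = 0.0023 ≥ ε_y = 0.0021, so the compression steel yields.
M_n = (A_s − A'_s) f_y (d − a/2) + A'_s f_y (d − d') = 397.8 × (19.7 − 3.91) + 121.2 × (19.7 − 2.3) = 6281.3 + 2108.9 = 8390.2 kip·in.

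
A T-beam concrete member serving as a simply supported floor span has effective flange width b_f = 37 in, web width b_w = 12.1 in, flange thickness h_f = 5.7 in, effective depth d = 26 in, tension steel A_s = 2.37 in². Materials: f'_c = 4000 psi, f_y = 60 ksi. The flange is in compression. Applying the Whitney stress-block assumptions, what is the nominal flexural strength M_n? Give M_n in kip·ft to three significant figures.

M_n ≈ 301 kip·ft

Tension: T = A_s f_y = 2.37 × 60 = 142.2 kips.
Try a within the flange: a = T/(0.85 f'_c b_f) = 142.2/(0.85 × 4 × 37) = 1.130 in.
Since a = 1.130 ≤ h_f = 5.7 in, the stress block lies entirely in the flange; analyse as a rectangular beam of width b_f.
M_n = T(d − a/2) = 142.2 × (26 − 0.565) = 3616.9 kip·in.
M_n = 3616.9/12 = 301.41 kip·ft.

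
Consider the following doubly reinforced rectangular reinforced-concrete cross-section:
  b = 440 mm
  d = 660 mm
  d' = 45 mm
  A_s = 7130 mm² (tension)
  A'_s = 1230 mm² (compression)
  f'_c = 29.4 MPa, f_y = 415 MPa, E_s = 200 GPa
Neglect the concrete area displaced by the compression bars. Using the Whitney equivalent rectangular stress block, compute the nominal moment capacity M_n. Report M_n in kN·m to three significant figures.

Assume both tension and compression steel yield.
Net tension couple steel: A_s − A'_s = 5900 mm².
a = (A_s − A'_s) f_y / (0.85 f'_c b) = 2448500/(0.85 × 29.4 × 440) = 222.68 mm.
c = a/β₁ = 222.68/0.84 = 265.10 mm; ε'_s = 0.003(c − d')/c = 0.0025 ≥ f_y/E_s = 0.0021, so compression steel does yield.
M_n = (A_s − A'_s) f_y (d − a/2) + A'_s f_y (d − d') = [2448500 × (660 − 111.34) + 510450 × (660 − 45)] × 10⁻⁶ = 1343.39 + 313.93 = 1657.32 kN·m.

M_n ≈ 1660 kN·m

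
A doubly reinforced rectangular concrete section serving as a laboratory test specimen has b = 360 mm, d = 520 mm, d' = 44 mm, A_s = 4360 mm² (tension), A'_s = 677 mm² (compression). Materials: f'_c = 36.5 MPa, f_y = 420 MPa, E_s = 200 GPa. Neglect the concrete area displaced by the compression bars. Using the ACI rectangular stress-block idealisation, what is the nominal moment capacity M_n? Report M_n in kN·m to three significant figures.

M_n ≈ 833 kN·m

Assume both tension and compression steel yield.
Net tension couple steel: A_s − A'_s = 3683 mm².
a = (A_s − A'_s) f_y / (0.85 f'_c b) = 1546860/(0.85 × 36.5 × 360) = 138.50 mm.
c = a/β₁ = 138.50/0.789 = 175.54 mm; ε'_s = 0.003(c − d')/c = 0.0022 ≥ f_y/E_s = 0.0021, so compression steel does yield.
M_n = (A_s − A'_s) f_y (d − a/2) + A'_s f_y (d − d') = [1546860 × (520 − 69.25) + 284340 × (520 − 44)] × 10⁻⁶ = 697.25 + 135.35 = 832.60 kN·m.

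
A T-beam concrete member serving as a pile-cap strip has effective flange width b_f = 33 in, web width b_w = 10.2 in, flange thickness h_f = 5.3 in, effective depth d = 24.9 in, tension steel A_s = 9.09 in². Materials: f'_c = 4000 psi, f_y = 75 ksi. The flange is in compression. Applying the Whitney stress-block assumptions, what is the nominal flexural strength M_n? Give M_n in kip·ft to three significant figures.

M_n ≈ 1240 kip·ft

Tension: T = A_s f_y = 9.09 × 75 = 681.75 kips.
Try a within the flange: a = T/(0.85 f'_c b_f) = 681.75/(0.85 × 4 × 33) = 6.076 in.
a = 6.076 > h_f = 5.3 in: the block extends into the web. Split into flange-overhang and web parts.
C_f = 0.85 f'_c (b_f − b_w) h_f = 0.85 × 4 × (33 − 10.2) × 5.3 = 410.9 kips.
Remaining web compression depth: a_w = (T − C_f)/(0.85 f'_c b_w) = (681.75 − 410.9)/(0.85 × 4 × 10.2) = 7.810 in.
M_n = C_f(d − h_f/2) + (T − C_f)(d − a_w/2) = 410.9 × (24.9 − 2.65) + 270.85 × (24.9 − 3.905) = 9142.5 + 5686.5 = 14829.0 kip·in.
M_n = 14829.0/12 = 1235.75 kip·ft.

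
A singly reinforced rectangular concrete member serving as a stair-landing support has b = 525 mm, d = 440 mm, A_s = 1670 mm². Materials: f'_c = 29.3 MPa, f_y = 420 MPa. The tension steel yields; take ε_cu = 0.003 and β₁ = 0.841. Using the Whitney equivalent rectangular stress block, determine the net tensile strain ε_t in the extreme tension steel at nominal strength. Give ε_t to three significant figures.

ε_t ≈ 0.0177

a = A_s f_y/(0.85 f'_c b) = 53.64 mm.
β₁ = 0.841, so c = a/β₁ = 53.64/0.841 = 63.78 mm.
From the linear strain diagram with ε_cu = 0.003: ε_t = 0.003 (d − c)/c = 0.003 × (440 − 63.78)/63.78 = 0.0177.
Since ε_t ≥ 0.005, the section is tension-controlled.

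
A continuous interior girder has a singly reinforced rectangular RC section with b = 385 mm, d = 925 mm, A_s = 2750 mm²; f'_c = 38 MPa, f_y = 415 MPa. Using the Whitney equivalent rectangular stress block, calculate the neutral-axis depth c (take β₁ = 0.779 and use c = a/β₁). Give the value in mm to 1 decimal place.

c ≈ 117.8 mm

T = A_s f_y = 2750 × 415 = 1141250 N = 1141.25 kN.
Setting C = 0.85 f'_c a b equal to T: a = 1141250/(0.85 × 38 × 385) = 91.774 mm.
With β₁ = 0.779, c = a/β₁ = 91.774/0.779 = 117.8 mm.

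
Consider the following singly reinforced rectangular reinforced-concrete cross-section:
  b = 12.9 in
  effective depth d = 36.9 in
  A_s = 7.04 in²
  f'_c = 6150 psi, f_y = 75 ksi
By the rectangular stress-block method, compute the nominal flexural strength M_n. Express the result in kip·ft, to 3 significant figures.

M_n ≈ 1450 kip·ft

T = A_s f_y = 7.04 × 75 = 528 kips.
a = T/(0.85 f'_c b) = 528/(0.85 × 6.15 × 12.9) = 7.830 in.
M_n = T(d − a/2) = 528 × (36.9 − 3.915) = 17416.1 kip·in = 17416.1/12 = 1451.34 kip·ft.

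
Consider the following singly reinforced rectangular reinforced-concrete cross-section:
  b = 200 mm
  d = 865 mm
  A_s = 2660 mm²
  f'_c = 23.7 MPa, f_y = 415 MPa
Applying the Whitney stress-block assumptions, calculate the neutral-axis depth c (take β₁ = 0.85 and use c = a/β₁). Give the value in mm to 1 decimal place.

T = A_s f_y = 2660 × 415 = 1103900 N = 1103.9 kN.
Setting C = 0.85 f'_c a b equal to T: a = 1103900/(0.85 × 23.7 × 200) = 273.989 mm.
With β₁ = 0.85, c = a/β₁ = 273.989/0.85 = 322.3 mm.

c ≈ 322.3 mm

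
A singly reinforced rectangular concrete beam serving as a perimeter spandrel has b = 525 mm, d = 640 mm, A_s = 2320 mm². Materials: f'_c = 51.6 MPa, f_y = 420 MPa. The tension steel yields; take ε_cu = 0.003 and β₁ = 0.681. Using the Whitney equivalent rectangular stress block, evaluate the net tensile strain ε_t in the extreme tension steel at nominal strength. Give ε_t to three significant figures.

ε_t ≈ 0.0279

a = A_s f_y/(0.85 f'_c b) = 42.32 mm.
β₁ = 0.681, so c = a/β₁ = 42.32/0.681 = 62.14 mm.
From the linear strain diagram with ε_cu = 0.003: ε_t = 0.003 (d − c)/c = 0.003 × (640 − 62.14)/62.14 = 0.0279.
Since ε_t ≥ 0.005, the section is tension-controlled.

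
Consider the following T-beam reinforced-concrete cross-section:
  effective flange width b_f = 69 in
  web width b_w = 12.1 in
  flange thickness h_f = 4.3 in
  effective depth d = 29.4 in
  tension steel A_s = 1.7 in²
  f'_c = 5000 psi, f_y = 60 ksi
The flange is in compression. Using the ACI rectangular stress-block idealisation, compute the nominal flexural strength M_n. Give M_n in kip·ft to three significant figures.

Tension: T = A_s f_y = 1.7 × 60 = 102 kips.
Try a within the flange: a = T/(0.85 f'_c b_f) = 102/(0.85 × 5 × 69) = 0.348 in.
Since a = 0.348 ≤ h_f = 4.3 in, the stress block lies entirely in the flange; analyse as a rectangular beam of width b_f.
M_n = T(d − a/2) = 102 × (29.4 − 0.174) = 2981.1 kip·in.
M_n = 2981.1/12 = 248.43 kip·ft.

M_n ≈ 248 kip·ft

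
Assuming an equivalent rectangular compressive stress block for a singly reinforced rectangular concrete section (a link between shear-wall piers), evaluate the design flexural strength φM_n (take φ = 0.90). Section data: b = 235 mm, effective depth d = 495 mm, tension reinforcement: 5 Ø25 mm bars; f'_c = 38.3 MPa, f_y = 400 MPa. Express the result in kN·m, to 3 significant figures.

A_s = 5 × 491 = 2455 mm².
T = A_s f_y = 2455 × 400 = 982000 N = 982 kN.
From C = T: a = T/(0.85 f'_c b) = 982000/(0.85 × 38.3 × 235) = 128.36 mm.
M_n = T(d − a/2) = 982 kN × (495 − 64.18) mm = 423.07 kN·m.
φM_n = 0.90 × 423.07 = 380.76 kN·m.

φM_n ≈ 381 kN·m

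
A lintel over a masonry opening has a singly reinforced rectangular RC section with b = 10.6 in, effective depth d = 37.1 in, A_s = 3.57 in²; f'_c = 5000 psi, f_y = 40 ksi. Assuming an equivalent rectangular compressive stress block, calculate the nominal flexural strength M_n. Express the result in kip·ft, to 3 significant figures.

M_n ≈ 423 kip·ft

T = A_s f_y = 3.57 × 40 = 142.8 kips.
a = T/(0.85 f'_c b) = 142.8/(0.85 × 5 × 10.6) = 3.170 in.
M_n = T(d − a/2) = 142.8 × (37.1 − 1.585) = 5071.5 kip·in = 5071.5/12 = 422.63 kip·ft.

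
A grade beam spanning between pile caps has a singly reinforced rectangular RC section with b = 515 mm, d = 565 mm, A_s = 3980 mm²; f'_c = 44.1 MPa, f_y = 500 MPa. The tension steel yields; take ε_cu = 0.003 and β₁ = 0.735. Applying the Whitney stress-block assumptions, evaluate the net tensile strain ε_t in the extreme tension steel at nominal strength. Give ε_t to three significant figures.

a = A_s f_y/(0.85 f'_c b) = 103.08 mm.
β₁ = 0.735, so c = a/β₁ = 103.08/0.735 = 140.24 mm.
From the linear strain diagram with ε_cu = 0.003: ε_t = 0.003 (d − c)/c = 0.003 × (565 − 140.24)/140.24 = 0.00909.
Since ε_t ≥ 0.005, the section is tension-controlled.

ε_t ≈ 0.00909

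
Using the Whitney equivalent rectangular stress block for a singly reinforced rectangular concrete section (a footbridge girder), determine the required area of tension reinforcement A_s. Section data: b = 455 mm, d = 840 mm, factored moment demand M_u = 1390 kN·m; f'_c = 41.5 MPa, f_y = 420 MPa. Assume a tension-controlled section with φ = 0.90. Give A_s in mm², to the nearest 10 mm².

A_s ≈ 4730 mm²

M_n = M_u/φ = 1390/0.90 = 1544.44 kN·m.
With M_n = 0.85 f'_c a b (d − a/2), solve the quadratic for a:
a = d − √(d² − 2M_n/(0.85 f'_c b)) = 840 − √(840² − 2 × 1544.44×10⁶/(0.85 × 41.5 × 455)) = 123.66 mm.
A_s = 0.85 f'_c a b / f_y = 0.85 × 41.5 × 123.66 × 455 / 420 = 4725.6 mm².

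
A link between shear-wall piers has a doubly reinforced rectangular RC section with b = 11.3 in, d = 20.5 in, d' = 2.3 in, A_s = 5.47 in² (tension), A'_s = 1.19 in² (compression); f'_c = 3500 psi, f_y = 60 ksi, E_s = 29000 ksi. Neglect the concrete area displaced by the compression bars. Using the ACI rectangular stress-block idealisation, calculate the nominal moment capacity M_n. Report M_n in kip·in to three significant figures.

M_n ≈ 5580 kip·in

Assume both steels yield.
a = (A_s − A'_s) f_y/(0.85 f'_c b) = (5.47 − 1.19) × 60/(0.85 × 3.5 × 11.3) = 7.639 in.
c = a/β₁ = 7.639/0.85 = 8.987 in; ε'_s = 0.003(c − d')/c = 0.0022 ≥ ε_y = 0.0021, so the compression steel yields.
M_n = (A_s − A'_s) f_y (d − a/2) + A'_s f_y (d − d') = 256.8 × (20.5 − 3.8195) + 71.4 × (20.5 − 2.3) = 4283.6 + 1299.5 = 5583.1 kip·in.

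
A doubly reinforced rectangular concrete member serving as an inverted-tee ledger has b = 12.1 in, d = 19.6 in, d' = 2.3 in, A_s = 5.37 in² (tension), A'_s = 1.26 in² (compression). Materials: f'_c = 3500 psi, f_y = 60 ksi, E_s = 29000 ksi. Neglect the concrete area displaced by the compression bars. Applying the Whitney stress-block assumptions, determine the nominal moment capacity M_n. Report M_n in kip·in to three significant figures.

M_n ≈ 5300 kip·in

Assume both steels yield.
a = (A_s − A'_s) f_y/(0.85 f'_c b) = (5.37 − 1.26) × 60/(0.85 × 3.5 × 12.1) = 6.850 in.
c = a/β₁ = 6.850/0.85 = 8.059 in; ε'_s = 0.003(c − d')/c = 0.0021 ≥ ε_y = 0.0021, so the compression steel yields.
M_n = (A_s − A'_s) f_y (d − a/2) + A'_s f_y (d − d') = 246.6 × (19.6 − 3.425) + 75.6 × (19.6 − 2.3) = 3988.8 + 1307.9 = 5296.7 kip·in.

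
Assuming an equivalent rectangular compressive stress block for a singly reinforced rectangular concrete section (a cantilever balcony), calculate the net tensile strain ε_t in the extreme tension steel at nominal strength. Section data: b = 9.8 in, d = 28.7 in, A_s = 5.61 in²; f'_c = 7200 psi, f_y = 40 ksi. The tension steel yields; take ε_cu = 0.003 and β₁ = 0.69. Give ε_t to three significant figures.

a = A_s f_y/(0.85 f'_c b) = 3.741 in.
β₁ = 0.69, so c = a/β₁ = 3.741/0.69 = 5.422 in.
From the linear strain diagram with ε_cu = 0.003: ε_t = 0.003 (d − c)/c = 0.003 × (28.7 − 5.422)/5.422 = 0.0129.
Since ε_t ≥ 0.005, the section is tension-controlled.

ε_t ≈ 0.0129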